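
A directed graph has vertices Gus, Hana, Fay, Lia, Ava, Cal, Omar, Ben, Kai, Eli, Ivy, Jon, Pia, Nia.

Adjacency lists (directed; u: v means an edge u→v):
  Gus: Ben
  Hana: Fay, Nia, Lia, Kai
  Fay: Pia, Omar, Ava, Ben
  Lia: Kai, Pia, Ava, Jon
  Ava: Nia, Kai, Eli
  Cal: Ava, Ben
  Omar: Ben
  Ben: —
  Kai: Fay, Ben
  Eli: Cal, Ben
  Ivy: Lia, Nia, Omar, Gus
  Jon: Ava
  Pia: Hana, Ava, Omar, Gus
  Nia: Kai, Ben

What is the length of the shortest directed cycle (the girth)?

3

For each vertex v, BFS finds the shortest path from v back to v.
The shortest such closed walk is Lia → Pia → Hana → Lia, length 3.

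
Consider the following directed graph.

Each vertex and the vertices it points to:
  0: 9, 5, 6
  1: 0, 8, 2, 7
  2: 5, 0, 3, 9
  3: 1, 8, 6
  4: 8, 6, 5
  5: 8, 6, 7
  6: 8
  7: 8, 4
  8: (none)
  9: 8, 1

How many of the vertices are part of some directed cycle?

8

A vertex is on a directed cycle iff it belongs to a strongly connected component of size ≥ 2 (or has a self-loop).
The vertices on cycles are {0, 1, 2, 3, 4, 5, 7, 9} — 8 in total.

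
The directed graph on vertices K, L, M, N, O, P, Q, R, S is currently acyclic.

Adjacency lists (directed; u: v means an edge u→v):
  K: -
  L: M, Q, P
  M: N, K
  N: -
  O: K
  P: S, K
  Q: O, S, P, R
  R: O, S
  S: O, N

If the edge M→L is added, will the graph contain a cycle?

Yes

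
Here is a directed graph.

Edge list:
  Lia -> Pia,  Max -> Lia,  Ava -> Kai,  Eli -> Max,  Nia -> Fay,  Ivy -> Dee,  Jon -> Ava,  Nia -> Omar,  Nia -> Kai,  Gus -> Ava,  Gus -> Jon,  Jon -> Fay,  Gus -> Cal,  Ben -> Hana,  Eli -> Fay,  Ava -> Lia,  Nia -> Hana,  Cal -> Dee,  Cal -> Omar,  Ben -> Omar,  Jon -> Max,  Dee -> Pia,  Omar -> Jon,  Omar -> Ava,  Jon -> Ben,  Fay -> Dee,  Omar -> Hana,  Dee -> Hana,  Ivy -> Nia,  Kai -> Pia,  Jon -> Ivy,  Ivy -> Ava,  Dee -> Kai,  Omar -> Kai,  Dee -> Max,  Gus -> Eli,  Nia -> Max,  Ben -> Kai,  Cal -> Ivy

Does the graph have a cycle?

Yes

DFS with white/gray/black marking, starting from Omar:
Omar gray
  Jon gray
    Fay gray
      Dee gray
        Kai gray
          Pia gray
          Pia black
        Kai black
        Max gray
          Lia gray
            Lia→Pia: Pia black — skip
          Lia black
        Max black
        Dee→Pia: Pia black — skip
        Hana gray
        Hana black
      Dee black
    Fay black
    Ben gray
      Ben→Kai: Kai black — skip
      Ben→Omar: Omar is gray → back edge
Back edge found, so a cycle exists: Omar → Jon → Ben → Omar.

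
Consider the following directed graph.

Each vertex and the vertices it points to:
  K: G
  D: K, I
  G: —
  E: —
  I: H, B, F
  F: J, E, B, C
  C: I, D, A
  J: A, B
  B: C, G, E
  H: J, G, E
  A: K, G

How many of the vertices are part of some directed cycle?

7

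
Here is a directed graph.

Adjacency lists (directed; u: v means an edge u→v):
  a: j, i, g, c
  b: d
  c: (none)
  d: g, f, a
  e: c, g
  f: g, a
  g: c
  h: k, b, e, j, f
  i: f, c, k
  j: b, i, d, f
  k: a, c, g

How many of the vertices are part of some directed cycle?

A vertex is on a directed cycle iff it belongs to a strongly connected component of size ≥ 2 (or has a self-loop).
The vertices on cycles are {a, b, d, f, i, j, k} — 7 in total.

7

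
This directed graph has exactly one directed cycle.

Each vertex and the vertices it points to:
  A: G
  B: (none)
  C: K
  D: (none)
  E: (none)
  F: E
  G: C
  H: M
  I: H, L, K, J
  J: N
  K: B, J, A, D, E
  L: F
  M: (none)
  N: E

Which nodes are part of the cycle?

A, C, G, K

DFS with gray/black marking from K:
K gray
  B gray
  B black
  J gray
    N gray
      E gray
      E black
    N black
  J black
  A gray
    G gray
      C gray
        C→K: K is gray → back edge
Back edge closes the cycle K → A → G → C → K; its vertices are {A, C, G, K}.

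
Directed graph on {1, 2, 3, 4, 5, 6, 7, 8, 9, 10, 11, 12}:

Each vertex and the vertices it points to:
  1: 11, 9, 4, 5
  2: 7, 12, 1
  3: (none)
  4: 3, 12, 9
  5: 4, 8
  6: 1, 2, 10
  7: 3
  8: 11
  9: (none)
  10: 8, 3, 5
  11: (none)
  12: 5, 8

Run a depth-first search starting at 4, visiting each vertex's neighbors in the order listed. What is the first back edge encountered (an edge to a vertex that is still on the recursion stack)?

DFS from 4 (visiting each vertex's neighbors in the order listed); mark gray on enter, black on exit:
4 gray
  3 gray
  3 black
  12 gray
    5 gray
      5→4: 4 is gray → back edge
First back edge: 5 → 4.

5→4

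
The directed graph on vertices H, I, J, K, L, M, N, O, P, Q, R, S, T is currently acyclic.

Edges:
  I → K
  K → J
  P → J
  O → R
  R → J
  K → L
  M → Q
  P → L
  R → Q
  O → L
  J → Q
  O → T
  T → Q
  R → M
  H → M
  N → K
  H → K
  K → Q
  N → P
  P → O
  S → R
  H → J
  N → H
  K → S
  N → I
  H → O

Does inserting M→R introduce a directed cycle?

Yes

Adding M→R creates a cycle iff R can already reach M.
Path from R: R → M.
So R → … → M → R is a cycle.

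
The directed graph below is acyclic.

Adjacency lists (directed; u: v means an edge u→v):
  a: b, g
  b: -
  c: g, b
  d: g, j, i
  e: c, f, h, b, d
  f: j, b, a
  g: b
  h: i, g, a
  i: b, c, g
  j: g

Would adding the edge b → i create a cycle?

Yes

Adding b→i creates a cycle iff i can already reach b.
Path from i: i → b.
So i → … → b → i is a cycle.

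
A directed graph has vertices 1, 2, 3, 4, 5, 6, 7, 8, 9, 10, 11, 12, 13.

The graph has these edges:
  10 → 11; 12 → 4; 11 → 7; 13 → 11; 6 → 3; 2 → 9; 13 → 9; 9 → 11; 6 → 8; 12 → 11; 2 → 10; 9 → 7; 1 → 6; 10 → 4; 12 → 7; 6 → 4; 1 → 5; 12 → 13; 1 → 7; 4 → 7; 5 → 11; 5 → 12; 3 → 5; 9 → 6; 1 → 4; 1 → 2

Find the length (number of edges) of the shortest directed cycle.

For each vertex v, BFS finds the shortest path from v back to v.
The shortest such closed walk is 6 → 3 → 5 → 12 → 13 → 9 → 6, length 6.

6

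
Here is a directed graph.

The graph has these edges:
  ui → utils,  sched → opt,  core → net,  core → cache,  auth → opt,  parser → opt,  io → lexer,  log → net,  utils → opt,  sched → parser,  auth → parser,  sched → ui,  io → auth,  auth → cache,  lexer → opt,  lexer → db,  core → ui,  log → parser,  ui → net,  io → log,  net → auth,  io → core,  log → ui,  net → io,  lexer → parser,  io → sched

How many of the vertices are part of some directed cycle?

A vertex is on a directed cycle iff it belongs to a strongly connected component of size ≥ 2 (or has a self-loop).
The vertices on cycles are {io, ui, log, net, core, sched} — 6 in total.

6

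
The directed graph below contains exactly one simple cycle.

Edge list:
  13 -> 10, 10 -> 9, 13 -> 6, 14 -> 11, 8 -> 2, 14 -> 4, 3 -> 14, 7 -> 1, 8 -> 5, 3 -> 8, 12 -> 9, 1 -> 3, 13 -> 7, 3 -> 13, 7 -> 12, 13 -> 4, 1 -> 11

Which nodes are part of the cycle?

DFS with gray/black marking from 3:
3 gray
  13 gray
    10 gray
      9 gray
      9 black
    10 black
    4 gray
    4 black
    6 gray
    6 black
    7 gray
      1 gray
        11 gray
        11 black
        1→3: 3 is gray → back edge
Back edge closes the cycle 3 → 13 → 7 → 1 → 3; its vertices are {1, 3, 7, 13}.

1, 3, 7, 13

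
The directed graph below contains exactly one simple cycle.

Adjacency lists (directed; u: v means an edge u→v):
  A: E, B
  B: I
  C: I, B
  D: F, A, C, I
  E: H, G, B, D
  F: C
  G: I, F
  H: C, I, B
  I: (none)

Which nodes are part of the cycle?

A, D, E

DFS with gray/black marking from E:
E gray
  H gray
    C gray
      I gray
      I black
      B gray
        B→I: I black — skip
      B black
    C black
    H→I: I black — skip
    H→B: B black — skip
  H black
  G gray
    G→I: I black — skip
    F gray
      F→C: C black — skip
    F black
  G black
  E→B: B black — skip
  D gray
    D→F: F black — skip
    A gray
      A→E: E is gray → back edge
Back edge closes the cycle E → D → A → E; its vertices are {A, D, E}.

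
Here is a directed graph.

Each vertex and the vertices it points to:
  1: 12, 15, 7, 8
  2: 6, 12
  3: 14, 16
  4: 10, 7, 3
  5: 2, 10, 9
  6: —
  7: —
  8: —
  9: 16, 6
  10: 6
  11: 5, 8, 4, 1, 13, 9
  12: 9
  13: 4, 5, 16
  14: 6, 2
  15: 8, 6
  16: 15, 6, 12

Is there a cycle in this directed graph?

Yes

DFS with white/gray/black marking, starting from 6:
6 gray
6 black
1 gray
  12 gray
    9 gray
      16 gray
        15 gray
          8 gray
          8 black
          15→6: 6 black — skip
        15 black
        16→6: 6 black — skip
        16→12: 12 is gray → back edge
Back edge found, so a cycle exists: 12 → 9 → 16 → 12.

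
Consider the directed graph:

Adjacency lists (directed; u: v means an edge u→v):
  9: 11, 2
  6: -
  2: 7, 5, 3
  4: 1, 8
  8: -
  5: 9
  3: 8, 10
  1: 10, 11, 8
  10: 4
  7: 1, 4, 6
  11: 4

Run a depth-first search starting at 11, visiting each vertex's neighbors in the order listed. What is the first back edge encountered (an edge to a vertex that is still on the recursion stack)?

10->4

DFS from 11 (visiting each vertex's neighbors in the order listed); mark gray on enter, black on exit:
11 gray
  4 gray
    1 gray
      10 gray
        10→4: 4 is gray → back edge
First back edge: 10 → 4.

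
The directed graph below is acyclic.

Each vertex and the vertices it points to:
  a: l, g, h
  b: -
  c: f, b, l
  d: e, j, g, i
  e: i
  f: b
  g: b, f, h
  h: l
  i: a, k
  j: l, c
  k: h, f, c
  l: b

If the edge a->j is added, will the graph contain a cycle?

Adding a→j creates a cycle iff j can already reach a.
Explore from j: no path reaches a. The graph stays acyclic.

No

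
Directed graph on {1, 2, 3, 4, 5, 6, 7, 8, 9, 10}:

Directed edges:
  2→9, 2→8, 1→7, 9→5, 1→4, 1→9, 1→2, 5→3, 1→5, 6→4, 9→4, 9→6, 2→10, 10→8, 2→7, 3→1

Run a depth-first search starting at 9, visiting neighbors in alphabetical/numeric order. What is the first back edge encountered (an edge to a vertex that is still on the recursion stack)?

2→9

DFS from 9 (visiting neighbors in alphabetical/numeric order); mark gray on enter, black on exit:
9 gray
  4 gray
  4 black
  5 gray
    3 gray
      1 gray
        2 gray
          7 gray
          7 black
          8 gray
          8 black
          2→9: 9 is gray → back edge
First back edge: 2 → 9.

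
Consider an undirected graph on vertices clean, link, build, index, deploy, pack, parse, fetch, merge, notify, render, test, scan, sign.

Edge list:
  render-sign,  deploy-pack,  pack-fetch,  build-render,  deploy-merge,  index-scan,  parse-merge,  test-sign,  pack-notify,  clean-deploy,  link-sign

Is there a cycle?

No

DFS, tracking each vertex's parent; an edge to a visited non-parent vertex closes a cycle.
Start from link:
visit link (parent –)
  visit sign (parent link)
    visit render (parent sign)
      visit build (parent render)
        build–render: parent, skip
      render–sign: parent, skip
    visit test (parent sign)
      test–sign: parent, skip
    sign–link: parent, skip
visit clean (parent –)
  visit deploy (parent clean)
    visit merge (parent deploy)
      visit parse (parent merge)
        parse–merge: parent, skip
      merge–deploy: parent, skip
    visit pack (parent deploy)
      pack–deploy: parent, skip
      visit fetch (parent pack)
        fetch–pack: parent, skip
      visit notify (parent pack)
        notify–pack: parent, skip
    deploy–clean: parent, skip
visit index (parent –)
  visit scan (parent index)
    scan–index: parent, skip
No non-parent visited neighbor found — the graph is a forest.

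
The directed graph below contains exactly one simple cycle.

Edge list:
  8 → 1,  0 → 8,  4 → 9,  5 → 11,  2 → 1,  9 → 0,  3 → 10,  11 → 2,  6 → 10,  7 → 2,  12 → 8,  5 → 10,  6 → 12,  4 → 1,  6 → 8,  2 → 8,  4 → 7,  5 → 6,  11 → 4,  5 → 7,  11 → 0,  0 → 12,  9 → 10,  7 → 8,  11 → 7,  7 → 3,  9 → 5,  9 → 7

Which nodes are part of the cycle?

4, 5, 9, 11

DFS with gray/black marking from 11:
11 gray
  4 gray
    7 gray
      8 gray
        1 gray
        1 black
      8 black
      2 gray
        2→1: 1 black — skip
        2→8: 8 black — skip
      2 black
      3 gray
        10 gray
        10 black
      3 black
    7 black
    4→1: 1 black — skip
    9 gray
      0 gray
        0→8: 8 black — skip
        12 gray
          12→8: 8 black — skip
        12 black
      0 black
      9→7: 7 black — skip
      5 gray
        6 gray
          6→12: 12 black — skip
          6→8: 8 black — skip
          6→10: 10 black — skip
        6 black
        5→11: 11 is gray → back edge
Back edge closes the cycle 11 → 4 → 9 → 5 → 11; its vertices are {4, 5, 9, 11}.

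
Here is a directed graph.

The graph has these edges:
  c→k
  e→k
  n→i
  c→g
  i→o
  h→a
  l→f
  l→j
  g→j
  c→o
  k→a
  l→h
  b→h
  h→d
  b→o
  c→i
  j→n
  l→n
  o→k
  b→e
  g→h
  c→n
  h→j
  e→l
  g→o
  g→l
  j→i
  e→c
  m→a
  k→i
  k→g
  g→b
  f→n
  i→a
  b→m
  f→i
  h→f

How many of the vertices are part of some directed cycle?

A vertex is on a directed cycle iff it belongs to a strongly connected component of size ≥ 2 (or has a self-loop).
The vertices on cycles are {b, c, e, f, g, h, i, j, k, l, n, o} — 12 in total.

12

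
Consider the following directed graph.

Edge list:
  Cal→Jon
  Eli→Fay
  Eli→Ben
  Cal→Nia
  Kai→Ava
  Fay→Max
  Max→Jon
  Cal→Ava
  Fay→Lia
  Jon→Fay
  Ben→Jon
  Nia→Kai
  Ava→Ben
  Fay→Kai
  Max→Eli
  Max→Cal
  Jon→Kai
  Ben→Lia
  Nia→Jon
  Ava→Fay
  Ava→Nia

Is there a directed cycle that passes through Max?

Yes

Max is on a cycle iff Max can reach itself via ≥1 edge.
Max → Eli → Fay → Max — yes.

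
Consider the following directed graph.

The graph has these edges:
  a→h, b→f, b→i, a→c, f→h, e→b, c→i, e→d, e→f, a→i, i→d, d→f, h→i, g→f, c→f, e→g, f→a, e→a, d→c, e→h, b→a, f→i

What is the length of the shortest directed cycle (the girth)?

For each vertex v, BFS finds the shortest path from v back to v.
The shortest such closed walk is a → c → f → a, length 3.

3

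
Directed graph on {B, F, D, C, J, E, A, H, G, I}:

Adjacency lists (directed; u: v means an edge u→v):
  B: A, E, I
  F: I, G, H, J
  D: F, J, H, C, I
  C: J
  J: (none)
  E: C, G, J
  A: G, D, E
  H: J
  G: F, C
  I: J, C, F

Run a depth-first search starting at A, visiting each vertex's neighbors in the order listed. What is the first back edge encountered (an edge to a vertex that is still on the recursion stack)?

I->F

DFS from A (visiting each vertex's neighbors in the order listed); mark gray on enter, black on exit:
A gray
  G gray
    F gray
      I gray
        J gray
        J black
        C gray
          C→J: J black — skip
        C black
        I→F: F is gray → back edge
First back edge: I → F.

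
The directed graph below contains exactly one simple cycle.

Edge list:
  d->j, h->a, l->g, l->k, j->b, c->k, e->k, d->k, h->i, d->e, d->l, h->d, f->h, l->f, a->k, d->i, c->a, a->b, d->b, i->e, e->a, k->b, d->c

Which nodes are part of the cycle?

d, f, h, l

DFS with gray/black marking from h:
h gray
  i gray
    e gray
      k gray
        b gray
        b black
      k black
      a gray
        a→b: b black — skip
        a→k: k black — skip
      a black
    e black
  i black
  d gray
    j gray
      j→b: b black — skip
    j black
    d→k: k black — skip
    d→b: b black — skip
    d→e: e black — skip
    l gray
      f gray
        f→h: h is gray → back edge
Back edge closes the cycle h → d → l → f → h; its vertices are {d, f, h, l}.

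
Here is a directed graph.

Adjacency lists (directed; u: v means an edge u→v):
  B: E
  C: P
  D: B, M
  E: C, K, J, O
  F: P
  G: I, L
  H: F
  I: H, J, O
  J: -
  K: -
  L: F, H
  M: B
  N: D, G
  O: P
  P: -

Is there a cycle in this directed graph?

No

DFS with white/gray/black marking, starting from M:
M gray
  B gray
    E gray
      C gray
        P gray
        P black
      C black
      K gray
      K black
      J gray
      J black
      O gray
        O→P: P black — skip
      O black
    E black
  B black
M black
D gray
  D→B: B black — skip
  D→M: M black — skip
D black
F gray
  F→P: P black — skip
F black
G gray
  I gray
    H gray
      H→F: F black — skip
    H black
    I→J: J black — skip
    I→O: O black — skip
  I black
  L gray
    L→F: F black — skip
    L→H: H black — skip
  L black
G black
N gray
  N→D: D black — skip
  N→G: G black — skip
N black
Every edge goes to a white or black vertex — no back edge, so the graph is acyclic.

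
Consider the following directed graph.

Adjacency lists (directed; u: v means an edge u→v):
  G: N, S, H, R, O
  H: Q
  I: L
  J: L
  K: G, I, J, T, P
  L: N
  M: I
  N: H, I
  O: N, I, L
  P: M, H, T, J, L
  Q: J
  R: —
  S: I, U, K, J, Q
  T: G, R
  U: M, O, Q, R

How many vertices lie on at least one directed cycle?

A vertex is on a directed cycle iff it belongs to a strongly connected component of size ≥ 2 (or has a self-loop).
The vertices on cycles are {G, H, I, J, K, L, N, P, Q, S, T} — 11 in total.

11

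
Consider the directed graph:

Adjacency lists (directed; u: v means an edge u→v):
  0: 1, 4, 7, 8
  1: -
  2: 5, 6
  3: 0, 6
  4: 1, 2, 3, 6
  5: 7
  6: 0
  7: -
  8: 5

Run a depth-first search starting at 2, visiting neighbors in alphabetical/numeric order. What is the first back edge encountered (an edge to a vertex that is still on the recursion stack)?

DFS from 2 (visiting neighbors in alphabetical/numeric order); mark gray on enter, black on exit:
2 gray
  5 gray
    7 gray
    7 black
  5 black
  6 gray
    0 gray
      1 gray
      1 black
      4 gray
        4→1: 1 black — skip
        4→2: 2 is gray → back edge
First back edge: 4 → 2.

4→2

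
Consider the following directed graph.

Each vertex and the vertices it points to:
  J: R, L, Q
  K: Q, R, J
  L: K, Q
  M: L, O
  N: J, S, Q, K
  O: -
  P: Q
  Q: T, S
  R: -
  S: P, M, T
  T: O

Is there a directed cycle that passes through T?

T lies on a cycle iff there is a path from T back to itself.
Exploring from T, it never reaches itself; equivalently, its strongly connected component is a singleton.

No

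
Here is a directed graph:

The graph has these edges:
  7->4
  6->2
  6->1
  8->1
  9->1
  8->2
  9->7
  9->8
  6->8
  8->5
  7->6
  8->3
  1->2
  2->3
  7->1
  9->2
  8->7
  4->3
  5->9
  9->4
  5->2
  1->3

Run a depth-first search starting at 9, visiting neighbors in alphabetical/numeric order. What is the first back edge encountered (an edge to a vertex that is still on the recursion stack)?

DFS from 9 (visiting neighbors in alphabetical/numeric order); mark gray on enter, black on exit:
9 gray
  1 gray
    2 gray
      3 gray
      3 black
    2 black
    1→3: 3 black — skip
  1 black
  9→2: 2 black — skip
  4 gray
    4→3: 3 black — skip
  4 black
  7 gray
    7→1: 1 black — skip
    7→4: 4 black — skip
    6 gray
      6→1: 1 black — skip
      6→2: 2 black — skip
      8 gray
        8→1: 1 black — skip
        8→2: 2 black — skip
        8→3: 3 black — skip
        5 gray
          5→2: 2 black — skip
          5→9: 9 is gray → back edge
First back edge: 5 → 9.

5→9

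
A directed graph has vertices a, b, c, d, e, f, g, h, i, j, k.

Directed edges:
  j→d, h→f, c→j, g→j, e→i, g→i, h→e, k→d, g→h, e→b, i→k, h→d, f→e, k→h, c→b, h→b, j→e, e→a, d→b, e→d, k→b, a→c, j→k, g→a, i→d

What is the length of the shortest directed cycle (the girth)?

For each vertex v, BFS finds the shortest path from v back to v.
The shortest such closed walk is h → e → i → k → h, length 4.

4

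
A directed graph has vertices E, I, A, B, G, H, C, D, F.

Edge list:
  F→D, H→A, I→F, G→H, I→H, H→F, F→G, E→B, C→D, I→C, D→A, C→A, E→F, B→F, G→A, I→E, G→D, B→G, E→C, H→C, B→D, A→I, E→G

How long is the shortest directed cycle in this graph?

3

For each vertex v, BFS finds the shortest path from v back to v.
The shortest such closed walk is I → H → A → I, length 3.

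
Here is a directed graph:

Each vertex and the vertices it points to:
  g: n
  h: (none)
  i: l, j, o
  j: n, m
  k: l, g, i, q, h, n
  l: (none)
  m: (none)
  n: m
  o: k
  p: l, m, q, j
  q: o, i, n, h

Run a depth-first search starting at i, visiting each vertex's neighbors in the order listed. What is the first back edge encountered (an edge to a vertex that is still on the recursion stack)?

DFS from i (visiting each vertex's neighbors in the order listed); mark gray on enter, black on exit:
i gray
  l gray
  l black
  j gray
    n gray
      m gray
      m black
    n black
    j→m: m black — skip
  j black
  o gray
    k gray
      k→l: l black — skip
      g gray
        g→n: n black — skip
      g black
      k→i: i is gray → back edge
First back edge: k → i.

k→i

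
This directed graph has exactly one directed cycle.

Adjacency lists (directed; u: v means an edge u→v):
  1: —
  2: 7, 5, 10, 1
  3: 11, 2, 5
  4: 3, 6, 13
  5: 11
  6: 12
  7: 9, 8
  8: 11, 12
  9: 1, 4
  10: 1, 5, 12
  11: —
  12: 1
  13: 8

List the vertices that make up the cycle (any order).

2, 3, 4, 7, 9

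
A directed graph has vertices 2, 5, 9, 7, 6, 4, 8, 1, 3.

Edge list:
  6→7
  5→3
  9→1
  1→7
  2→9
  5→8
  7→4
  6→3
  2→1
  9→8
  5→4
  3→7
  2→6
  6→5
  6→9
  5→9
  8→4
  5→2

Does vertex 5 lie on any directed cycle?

5 is on a cycle iff 5 can reach itself via ≥1 edge.
5 → 2 → 6 → 5 — yes.

Yes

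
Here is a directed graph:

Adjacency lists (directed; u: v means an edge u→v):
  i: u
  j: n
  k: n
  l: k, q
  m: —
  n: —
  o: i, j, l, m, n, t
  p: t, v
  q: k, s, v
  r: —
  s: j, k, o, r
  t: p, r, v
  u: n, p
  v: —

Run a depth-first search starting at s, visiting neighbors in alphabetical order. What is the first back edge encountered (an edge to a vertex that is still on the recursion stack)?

DFS from s (visiting neighbors in alphabetical order); mark gray on enter, black on exit:
s gray
  j gray
    n gray
    n black
  j black
  k gray
    k→n: n black — skip
  k black
  o gray
    i gray
      u gray
        u→n: n black — skip
        p gray
          t gray
            t→p: p is gray → back edge
First back edge: t → p.

t→p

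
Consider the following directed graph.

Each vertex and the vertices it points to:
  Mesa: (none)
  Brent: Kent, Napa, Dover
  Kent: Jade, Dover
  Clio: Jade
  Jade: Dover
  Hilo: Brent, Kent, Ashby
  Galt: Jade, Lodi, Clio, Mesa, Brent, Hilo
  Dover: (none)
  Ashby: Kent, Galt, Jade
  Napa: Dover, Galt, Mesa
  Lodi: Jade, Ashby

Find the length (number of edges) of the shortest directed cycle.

For each vertex v, BFS finds the shortest path from v back to v.
The shortest such closed walk is Napa → Galt → Brent → Napa, length 3.

3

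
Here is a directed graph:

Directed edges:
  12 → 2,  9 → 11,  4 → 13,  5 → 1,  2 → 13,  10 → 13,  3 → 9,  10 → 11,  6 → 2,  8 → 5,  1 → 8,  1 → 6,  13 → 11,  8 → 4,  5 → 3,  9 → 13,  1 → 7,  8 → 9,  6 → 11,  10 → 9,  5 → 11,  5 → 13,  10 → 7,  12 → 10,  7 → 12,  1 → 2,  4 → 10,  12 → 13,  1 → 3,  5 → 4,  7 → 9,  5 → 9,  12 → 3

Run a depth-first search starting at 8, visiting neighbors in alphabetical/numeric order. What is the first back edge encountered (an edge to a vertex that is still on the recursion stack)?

DFS from 8 (visiting neighbors in alphabetical/numeric order); mark gray on enter, black on exit:
8 gray
  4 gray
    10 gray
      7 gray
        9 gray
          11 gray
          11 black
          13 gray
            13→11: 11 black — skip
          13 black
        9 black
        12 gray
          2 gray
            2→13: 13 black — skip
          2 black
          3 gray
            3→9: 9 black — skip
          3 black
          12→10: 10 is gray → back edge
First back edge: 12 → 10.

12→10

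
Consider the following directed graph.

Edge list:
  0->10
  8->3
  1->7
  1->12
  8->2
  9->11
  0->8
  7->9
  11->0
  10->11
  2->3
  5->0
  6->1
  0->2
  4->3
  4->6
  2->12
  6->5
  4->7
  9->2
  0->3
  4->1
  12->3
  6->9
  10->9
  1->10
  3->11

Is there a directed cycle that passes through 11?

11 is on a cycle iff 11 can reach itself via ≥1 edge.
11 → 0 → 3 → 11 — yes.

Yes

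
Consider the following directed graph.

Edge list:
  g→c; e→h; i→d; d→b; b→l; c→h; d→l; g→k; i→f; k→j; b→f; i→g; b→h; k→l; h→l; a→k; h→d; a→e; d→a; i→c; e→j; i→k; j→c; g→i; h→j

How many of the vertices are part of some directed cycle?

10

A vertex is on a directed cycle iff it belongs to a strongly connected component of size ≥ 2 (or has a self-loop).
The vertices on cycles are {a, b, c, d, e, g, h, i, j, k} — 10 in total.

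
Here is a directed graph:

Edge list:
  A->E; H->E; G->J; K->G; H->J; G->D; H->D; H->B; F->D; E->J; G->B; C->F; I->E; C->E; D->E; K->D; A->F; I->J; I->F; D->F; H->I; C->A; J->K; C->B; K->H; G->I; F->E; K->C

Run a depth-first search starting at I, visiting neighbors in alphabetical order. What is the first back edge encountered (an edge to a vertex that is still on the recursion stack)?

A->E

DFS from I (visiting neighbors in alphabetical order); mark gray on enter, black on exit:
I gray
  E gray
    J gray
      K gray
        C gray
          A gray
            A→E: E is gray → back edge
First back edge: A → E.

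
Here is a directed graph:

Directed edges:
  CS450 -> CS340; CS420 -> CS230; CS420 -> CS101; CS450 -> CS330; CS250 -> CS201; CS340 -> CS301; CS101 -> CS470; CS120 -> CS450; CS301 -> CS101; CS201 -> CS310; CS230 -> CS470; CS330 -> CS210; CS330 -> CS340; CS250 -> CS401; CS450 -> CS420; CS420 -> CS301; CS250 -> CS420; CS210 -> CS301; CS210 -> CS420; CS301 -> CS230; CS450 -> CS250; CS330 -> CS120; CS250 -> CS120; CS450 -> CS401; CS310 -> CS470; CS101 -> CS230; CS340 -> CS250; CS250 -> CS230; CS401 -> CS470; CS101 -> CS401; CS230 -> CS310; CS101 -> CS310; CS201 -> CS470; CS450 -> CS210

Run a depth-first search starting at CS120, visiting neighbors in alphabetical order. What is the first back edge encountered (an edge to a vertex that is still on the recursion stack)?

CS250->CS120

DFS from CS120 (visiting neighbors in alphabetical order); mark gray on enter, black on exit:
CS120 gray
  CS450 gray
    CS210 gray
      CS301 gray
        CS101 gray
          CS230 gray
            CS310 gray
              CS470 gray
              CS470 black
            CS310 black
            CS230→CS470: CS470 black — skip
          CS230 black
          CS101→CS310: CS310 black — skip
          CS401 gray
            CS401→CS470: CS470 black — skip
          CS401 black
          CS101→CS470: CS470 black — skip
        CS101 black
        CS301→CS230: CS230 black — skip
      CS301 black
      CS420 gray
        CS420→CS101: CS101 black — skip
        CS420→CS230: CS230 black — skip
        CS420→CS301: CS301 black — skip
      CS420 black
    CS210 black
    CS250 gray
      CS250→CS120: CS120 is gray → back edge
First back edge: CS250 → CS120.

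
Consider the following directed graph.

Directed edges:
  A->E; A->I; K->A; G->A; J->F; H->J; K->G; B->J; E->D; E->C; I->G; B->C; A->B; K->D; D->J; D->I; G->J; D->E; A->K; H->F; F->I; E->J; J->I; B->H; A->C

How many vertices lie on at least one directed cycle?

A vertex is on a directed cycle iff it belongs to a strongly connected component of size ≥ 2 (or has a self-loop).
The vertices on cycles are {A, B, D, E, F, G, H, I, J, K} — 10 in total.

10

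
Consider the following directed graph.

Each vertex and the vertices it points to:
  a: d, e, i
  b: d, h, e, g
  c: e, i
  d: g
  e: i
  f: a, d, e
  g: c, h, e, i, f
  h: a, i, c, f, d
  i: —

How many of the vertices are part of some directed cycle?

5

A vertex is on a directed cycle iff it belongs to a strongly connected component of size ≥ 2 (or has a self-loop).
The vertices on cycles are {a, d, f, g, h} — 5 in total.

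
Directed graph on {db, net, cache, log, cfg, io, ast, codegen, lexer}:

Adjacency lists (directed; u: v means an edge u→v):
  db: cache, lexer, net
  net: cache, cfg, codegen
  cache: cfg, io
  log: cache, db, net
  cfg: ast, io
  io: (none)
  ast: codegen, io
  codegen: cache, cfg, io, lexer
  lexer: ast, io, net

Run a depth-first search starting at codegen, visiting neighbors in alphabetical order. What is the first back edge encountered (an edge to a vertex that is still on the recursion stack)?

ast->codegen

DFS from codegen (visiting neighbors in alphabetical order); mark gray on enter, black on exit:
codegen gray
  cache gray
    cfg gray
      ast gray
        ast→codegen: codegen is gray → back edge
First back edge: ast → codegen.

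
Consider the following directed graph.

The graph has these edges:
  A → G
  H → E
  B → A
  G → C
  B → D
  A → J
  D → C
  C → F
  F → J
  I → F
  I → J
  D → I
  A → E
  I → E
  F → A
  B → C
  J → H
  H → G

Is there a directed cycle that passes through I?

I lies on a cycle iff there is a path from I back to itself.
Exploring from I, it never reaches itself; equivalently, its strongly connected component is a singleton.

No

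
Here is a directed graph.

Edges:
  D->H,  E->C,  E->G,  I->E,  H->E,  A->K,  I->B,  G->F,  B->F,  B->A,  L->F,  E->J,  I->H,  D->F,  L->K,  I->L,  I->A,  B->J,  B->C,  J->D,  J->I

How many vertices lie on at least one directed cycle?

A vertex is on a directed cycle iff it belongs to a strongly connected component of size ≥ 2 (or has a self-loop).
The vertices on cycles are {B, D, E, H, I, J} — 6 in total.

6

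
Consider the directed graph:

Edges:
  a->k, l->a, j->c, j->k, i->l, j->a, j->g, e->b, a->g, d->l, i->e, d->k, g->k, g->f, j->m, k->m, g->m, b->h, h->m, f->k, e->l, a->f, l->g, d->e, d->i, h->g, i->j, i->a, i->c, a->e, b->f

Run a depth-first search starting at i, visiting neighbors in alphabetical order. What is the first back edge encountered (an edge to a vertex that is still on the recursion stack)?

l→a

DFS from i (visiting neighbors in alphabetical order); mark gray on enter, black on exit:
i gray
  a gray
    e gray
      b gray
        f gray
          k gray
            m gray
            m black
          k black
        f black
        h gray
          g gray
            g→f: f black — skip
            g→k: k black — skip
            g→m: m black — skip
          g black
          h→m: m black — skip
        h black
      b black
      l gray
        l→a: a is gray → back edge
First back edge: l → a.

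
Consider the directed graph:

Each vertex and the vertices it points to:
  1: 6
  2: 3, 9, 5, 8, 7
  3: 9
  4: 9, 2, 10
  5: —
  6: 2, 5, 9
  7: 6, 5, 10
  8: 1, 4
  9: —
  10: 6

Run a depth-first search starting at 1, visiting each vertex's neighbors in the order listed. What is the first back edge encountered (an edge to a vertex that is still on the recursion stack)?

DFS from 1 (visiting each vertex's neighbors in the order listed); mark gray on enter, black on exit:
1 gray
  6 gray
    2 gray
      3 gray
        9 gray
        9 black
      3 black
      2→9: 9 black — skip
      5 gray
      5 black
      8 gray
        8→1: 1 is gray → back edge
First back edge: 8 → 1.

8->1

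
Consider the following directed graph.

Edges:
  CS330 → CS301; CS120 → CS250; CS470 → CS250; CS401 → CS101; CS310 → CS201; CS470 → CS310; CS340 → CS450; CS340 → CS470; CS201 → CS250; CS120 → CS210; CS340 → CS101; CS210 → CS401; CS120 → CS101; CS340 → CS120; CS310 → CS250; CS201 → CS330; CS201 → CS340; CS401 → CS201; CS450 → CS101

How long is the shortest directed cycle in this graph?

For each vertex v, BFS finds the shortest path from v back to v.
The shortest such closed walk is CS201 → CS340 → CS470 → CS310 → CS201, length 4.

4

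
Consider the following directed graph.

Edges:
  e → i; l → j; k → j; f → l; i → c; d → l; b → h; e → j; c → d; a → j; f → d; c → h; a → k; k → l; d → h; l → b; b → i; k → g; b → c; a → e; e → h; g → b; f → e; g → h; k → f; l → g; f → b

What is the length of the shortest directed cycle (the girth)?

4

For each vertex v, BFS finds the shortest path from v back to v.
The shortest such closed walk is l → b → c → d → l, length 4.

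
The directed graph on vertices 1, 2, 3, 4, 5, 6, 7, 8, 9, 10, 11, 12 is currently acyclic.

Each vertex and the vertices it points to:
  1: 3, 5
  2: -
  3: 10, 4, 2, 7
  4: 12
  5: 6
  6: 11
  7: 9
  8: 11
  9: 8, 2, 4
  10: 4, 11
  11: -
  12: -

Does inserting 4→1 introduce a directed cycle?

Adding 4→1 creates a cycle iff 1 can already reach 4.
Path from 1: 1 → 3 → 4.
So 1 → … → 4 → 1 is a cycle.

Yes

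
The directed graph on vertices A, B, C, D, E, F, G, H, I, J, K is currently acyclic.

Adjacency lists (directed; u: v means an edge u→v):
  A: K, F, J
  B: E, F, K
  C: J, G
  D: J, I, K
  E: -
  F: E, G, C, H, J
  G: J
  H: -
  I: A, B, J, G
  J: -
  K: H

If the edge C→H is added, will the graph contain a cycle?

No

Adding C→H creates a cycle iff H can already reach C.
Explore from H: no path reaches C. The graph stays acyclic.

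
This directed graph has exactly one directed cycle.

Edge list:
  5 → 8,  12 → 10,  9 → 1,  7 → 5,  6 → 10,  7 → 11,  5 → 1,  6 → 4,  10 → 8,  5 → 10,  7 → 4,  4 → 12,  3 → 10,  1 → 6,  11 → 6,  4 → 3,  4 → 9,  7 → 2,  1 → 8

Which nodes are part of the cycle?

1, 4, 6, 9

DFS with gray/black marking from 4:
4 gray
  12 gray
    10 gray
      8 gray
      8 black
    10 black
  12 black
  9 gray
    1 gray
      6 gray
        6→10: 10 black — skip
        6→4: 4 is gray → back edge
Back edge closes the cycle 4 → 9 → 1 → 6 → 4; its vertices are {1, 4, 6, 9}.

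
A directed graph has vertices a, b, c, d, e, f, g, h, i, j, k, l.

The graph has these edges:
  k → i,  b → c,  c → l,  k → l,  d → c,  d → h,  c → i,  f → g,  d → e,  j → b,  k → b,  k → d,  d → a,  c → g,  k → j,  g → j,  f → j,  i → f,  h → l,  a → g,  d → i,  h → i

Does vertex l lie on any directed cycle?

l lies on a cycle iff there is a path from l back to itself.
Exploring from l, it never reaches itself; equivalently, its strongly connected component is a singleton.

No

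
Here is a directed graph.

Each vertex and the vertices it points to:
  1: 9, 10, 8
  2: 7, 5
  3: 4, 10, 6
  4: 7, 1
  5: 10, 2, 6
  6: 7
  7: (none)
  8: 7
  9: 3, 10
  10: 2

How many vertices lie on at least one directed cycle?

7

A vertex is on a directed cycle iff it belongs to a strongly connected component of size ≥ 2 (or has a self-loop).
The vertices on cycles are {1, 2, 3, 4, 5, 9, 10} — 7 in total.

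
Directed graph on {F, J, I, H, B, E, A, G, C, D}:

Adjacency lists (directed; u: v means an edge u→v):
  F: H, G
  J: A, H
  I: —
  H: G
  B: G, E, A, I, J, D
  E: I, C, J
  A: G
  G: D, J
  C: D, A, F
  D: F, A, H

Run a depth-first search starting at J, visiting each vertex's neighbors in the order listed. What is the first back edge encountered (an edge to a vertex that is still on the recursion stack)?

H->G

DFS from J (visiting each vertex's neighbors in the order listed); mark gray on enter, black on exit:
J gray
  A gray
    G gray
      D gray
        F gray
          H gray
            H→G: G is gray → back edge
First back edge: H → G.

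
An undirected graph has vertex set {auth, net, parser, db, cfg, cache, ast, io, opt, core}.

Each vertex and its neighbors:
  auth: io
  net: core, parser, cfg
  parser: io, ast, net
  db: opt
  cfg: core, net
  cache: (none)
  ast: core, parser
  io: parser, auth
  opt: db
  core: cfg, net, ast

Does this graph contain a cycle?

Yes

DFS, tracking each vertex's parent; an edge to a visited non-parent vertex closes a cycle.
Start from parser:
visit parser (parent –)
  visit io (parent parser)
    io–parser: parent, skip
    visit auth (parent io)
      auth–io: parent, skip
  visit ast (parent parser)
    visit core (parent ast)
      visit cfg (parent core)
        cfg–core: parent, skip
        visit net (parent cfg)
          net–core: core visited and ≠ parent → cycle
Cycle: core – cfg – net – core.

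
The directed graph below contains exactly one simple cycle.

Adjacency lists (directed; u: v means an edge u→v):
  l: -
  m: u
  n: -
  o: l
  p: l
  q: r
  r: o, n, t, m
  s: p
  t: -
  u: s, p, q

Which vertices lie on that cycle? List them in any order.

m, q, r, u

DFS with gray/black marking from q:
q gray
  r gray
    o gray
      l gray
      l black
    o black
    n gray
    n black
    t gray
    t black
    m gray
      u gray
        s gray
          p gray
            p→l: l black — skip
          p black
        s black
        u→p: p black — skip
        u→q: q is gray → back edge
Back edge closes the cycle q → r → m → u → q; its vertices are {m, q, r, u}.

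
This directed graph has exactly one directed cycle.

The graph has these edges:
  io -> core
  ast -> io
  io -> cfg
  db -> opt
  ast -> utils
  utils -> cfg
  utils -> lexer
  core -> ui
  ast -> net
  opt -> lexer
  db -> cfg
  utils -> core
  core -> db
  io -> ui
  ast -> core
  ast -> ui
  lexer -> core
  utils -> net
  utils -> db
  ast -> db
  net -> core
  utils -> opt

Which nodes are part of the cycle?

db, opt, core, lexer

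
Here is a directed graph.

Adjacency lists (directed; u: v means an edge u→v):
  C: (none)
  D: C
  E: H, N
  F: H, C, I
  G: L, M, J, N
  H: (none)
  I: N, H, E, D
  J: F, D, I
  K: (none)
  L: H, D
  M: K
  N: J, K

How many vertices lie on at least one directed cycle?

5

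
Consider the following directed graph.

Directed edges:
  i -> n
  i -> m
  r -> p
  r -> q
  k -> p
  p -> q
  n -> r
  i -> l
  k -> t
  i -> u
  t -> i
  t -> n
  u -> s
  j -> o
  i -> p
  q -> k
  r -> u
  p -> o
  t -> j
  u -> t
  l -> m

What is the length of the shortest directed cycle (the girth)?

3

For each vertex v, BFS finds the shortest path from v back to v.
The shortest such closed walk is t → i → u → t, length 3.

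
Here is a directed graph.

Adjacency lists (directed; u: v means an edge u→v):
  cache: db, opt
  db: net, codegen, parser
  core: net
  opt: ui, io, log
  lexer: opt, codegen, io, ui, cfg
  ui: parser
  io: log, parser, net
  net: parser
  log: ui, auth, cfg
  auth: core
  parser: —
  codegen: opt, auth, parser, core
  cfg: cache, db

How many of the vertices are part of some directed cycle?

A vertex is on a directed cycle iff it belongs to a strongly connected component of size ≥ 2 (or has a self-loop).
The vertices on cycles are {db, io, cfg, log, opt, cache, codegen} — 7 in total.

7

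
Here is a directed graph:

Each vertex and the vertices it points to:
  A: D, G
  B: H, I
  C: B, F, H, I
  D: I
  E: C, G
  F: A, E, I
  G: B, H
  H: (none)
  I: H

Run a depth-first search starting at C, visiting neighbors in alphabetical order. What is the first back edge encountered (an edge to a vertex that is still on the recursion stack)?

E→C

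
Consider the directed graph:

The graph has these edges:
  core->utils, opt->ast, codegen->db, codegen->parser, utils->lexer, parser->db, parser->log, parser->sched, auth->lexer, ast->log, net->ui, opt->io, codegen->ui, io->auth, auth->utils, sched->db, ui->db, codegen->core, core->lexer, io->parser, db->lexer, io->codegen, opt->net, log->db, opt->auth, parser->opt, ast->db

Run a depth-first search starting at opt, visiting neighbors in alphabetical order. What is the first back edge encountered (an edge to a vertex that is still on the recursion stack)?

parser→opt

DFS from opt (visiting neighbors in alphabetical order); mark gray on enter, black on exit:
opt gray
  ast gray
    db gray
      lexer gray
      lexer black
    db black
    log gray
      log→db: db black — skip
    log black
  ast black
  auth gray
    auth→lexer: lexer black — skip
    utils gray
      utils→lexer: lexer black — skip
    utils black
  auth black
  io gray
    io→auth: auth black — skip
    codegen gray
      core gray
        core→lexer: lexer black — skip
        core→utils: utils black — skip
      core black
      codegen→db: db black — skip
      parser gray
        parser→db: db black — skip
        parser→log: log black — skip
        parser→opt: opt is gray → back edge
First back edge: parser → opt.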